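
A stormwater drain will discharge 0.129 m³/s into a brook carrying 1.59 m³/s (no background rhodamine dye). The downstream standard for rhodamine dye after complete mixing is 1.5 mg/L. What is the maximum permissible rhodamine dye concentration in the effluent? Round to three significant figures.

20.0 mg/L

At the limit, (Qr·Cr + Qe·Cₑ)/(Qr + Qe) = 1.5:
Cₑ = (1.719·1.5 − 1.590·0) / 0.1290 = 19.99 mg/L.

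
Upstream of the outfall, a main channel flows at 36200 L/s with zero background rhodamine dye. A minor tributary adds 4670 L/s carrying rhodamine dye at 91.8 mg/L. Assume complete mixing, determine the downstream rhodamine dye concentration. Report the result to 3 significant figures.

10.5 mg/L

After mixing, C = (36200·0 + 4670·91.80) / 40870 = 428700/40870 = 10.49 mg/L.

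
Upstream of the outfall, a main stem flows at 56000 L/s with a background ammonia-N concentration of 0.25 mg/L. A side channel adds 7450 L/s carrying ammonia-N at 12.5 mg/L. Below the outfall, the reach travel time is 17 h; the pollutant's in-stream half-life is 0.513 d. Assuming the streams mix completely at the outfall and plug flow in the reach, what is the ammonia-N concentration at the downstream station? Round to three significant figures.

Conservation of mass: C = (56000·0.2500 + 7450·12.50) / 63450 = 107100/63450 = 1.688 mg/L.
Half-life 0.513 d → k = ln 2 / 0.513 = 1.351 d⁻¹.
After decay, C = 1.688 × e^(−kt) = 1.688 × 0.3840 = 0.6483 mg/L.

0.648 mg/L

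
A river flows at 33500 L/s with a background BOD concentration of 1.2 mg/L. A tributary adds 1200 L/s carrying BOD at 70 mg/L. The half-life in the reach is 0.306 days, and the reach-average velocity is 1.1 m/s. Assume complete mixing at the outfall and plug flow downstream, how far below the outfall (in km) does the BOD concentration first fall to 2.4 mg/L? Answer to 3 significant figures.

Mass balance: C = (33500·1.200 + 1200·70.00) / 34700 = 124200/34700 = 3.579 mg/L.
Half-life 0.306 d → k = ln 2 / 0.306 = 2.265 d⁻¹.
Set 3.579·exp(−k·t) = 2.4 → t = ln(3.579/2.4)/k = 15240 s = 4.235 h.
Distance = v·t = 1.1·15240 = 16770 m = 16.77 km.

16.8 km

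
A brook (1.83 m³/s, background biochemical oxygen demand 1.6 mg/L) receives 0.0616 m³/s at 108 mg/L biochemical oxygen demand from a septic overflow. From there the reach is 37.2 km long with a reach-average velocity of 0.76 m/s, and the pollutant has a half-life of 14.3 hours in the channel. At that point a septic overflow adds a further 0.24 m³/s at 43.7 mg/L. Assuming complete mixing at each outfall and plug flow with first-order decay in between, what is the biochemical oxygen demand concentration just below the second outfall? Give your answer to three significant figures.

7.25 mg/L

Mass balance: C = (1.830·1.600 + 0.06160·108.0) / 1.892 = 9.581/1.892 = 5.065 mg/L; combined flow 1.892 m³/s.
Travel time t = 37.2·1000 / 0.76 = 48950 s = 13.60 h.
Half-life 14.3 h → k = ln 2 / 14.3 = 0.04847 h⁻¹ = 1.163 d⁻¹.
Applying C = C₀e^(−kt): 5.065 × 0.5173 = 2.620 mg/L.
Second outfall: C = (1.892·2.620 + 0.2400·43.70)/2.132 = 7.246 mg/L.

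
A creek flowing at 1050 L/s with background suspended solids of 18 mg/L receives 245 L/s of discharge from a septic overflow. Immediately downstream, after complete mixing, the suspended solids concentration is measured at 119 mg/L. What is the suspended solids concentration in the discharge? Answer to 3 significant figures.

Mass balance: 1050·18.00 + 245.0·Cₑ = 1295·119.0
→ Cₑ = (1295·119.0 − 1050·18.00) / 245.0 = 551.9 mg/L.

552 mg/L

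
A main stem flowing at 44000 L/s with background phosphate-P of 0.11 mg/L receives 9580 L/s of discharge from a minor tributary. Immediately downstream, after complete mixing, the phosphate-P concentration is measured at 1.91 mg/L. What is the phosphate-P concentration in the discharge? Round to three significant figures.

Mass balance: 44000·0.1100 + 9580·Cₑ = 53580·1.910
→ Cₑ = (53580·1.910 − 44000·0.1100) / 9580 = 10.18 mg/L.

10.2 mg/L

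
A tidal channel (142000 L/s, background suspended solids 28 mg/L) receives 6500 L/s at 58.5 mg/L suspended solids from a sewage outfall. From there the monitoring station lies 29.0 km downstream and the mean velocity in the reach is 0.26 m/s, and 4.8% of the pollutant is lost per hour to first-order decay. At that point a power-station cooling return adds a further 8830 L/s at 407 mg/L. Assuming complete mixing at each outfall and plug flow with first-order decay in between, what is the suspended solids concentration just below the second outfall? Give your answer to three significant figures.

Conservation of mass: C = (142000·28.00 + 6500·58.50) / 148500 = 4356000/148500 = 29.34 mg/L; combined flow 148500 L/s.
Travel time t = 29.0·1000 / 0.26 = 111500 s = 30.98 h.
4.8%/h lost → k = −ln(1 − 0.048) = 0.04919 h⁻¹.
Decay over the reach: 29.34·exp(−kt) = 29.34·0.2178 = 6.390 mg/L.
At the second outfall, C = (148500·6.390 + 8830·407.0) / (148500 + 8830) = 28.87 mg/L.

28.9 mg/L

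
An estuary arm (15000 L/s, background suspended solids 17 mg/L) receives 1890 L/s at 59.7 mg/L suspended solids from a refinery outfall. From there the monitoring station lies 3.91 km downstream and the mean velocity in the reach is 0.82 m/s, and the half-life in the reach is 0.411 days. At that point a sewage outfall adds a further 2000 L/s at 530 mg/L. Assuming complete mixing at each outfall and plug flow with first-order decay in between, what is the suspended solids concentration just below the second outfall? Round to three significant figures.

Mass balance: C = (15000·17.00 + 1890·59.70) / 16890 = 367800/16890 = 21.78 mg/L; combined flow 16890 L/s.
Travel time t = 3.91·1000 / 0.82 = 4768 s = 1.325 h.
Half-life 0.411 d → k = ln 2 / 0.411 = 1.686 d⁻¹.
Applying C = C₀e^(−kt): 21.78 × 0.9111 = 19.84 mg/L.
Second outfall: C = (16890·19.84 + 2000·530.0)/18890 = 73.86 mg/L.

73.9 mg/L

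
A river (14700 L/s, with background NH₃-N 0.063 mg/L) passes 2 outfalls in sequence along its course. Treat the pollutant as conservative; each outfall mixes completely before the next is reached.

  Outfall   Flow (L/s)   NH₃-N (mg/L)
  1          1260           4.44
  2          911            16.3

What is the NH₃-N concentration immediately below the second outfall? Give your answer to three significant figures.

1.27 mg/L

Outfall 1: combined Q = 15960 L/s; C = (14700·0.06300 + 1260·4.440)/15960 = 0.4086 mg/L.
Outfall 2: combined Q = 16870 L/s; C = (15960·0.4086 + 911.0·16.30)/16870 = 1.267 mg/L.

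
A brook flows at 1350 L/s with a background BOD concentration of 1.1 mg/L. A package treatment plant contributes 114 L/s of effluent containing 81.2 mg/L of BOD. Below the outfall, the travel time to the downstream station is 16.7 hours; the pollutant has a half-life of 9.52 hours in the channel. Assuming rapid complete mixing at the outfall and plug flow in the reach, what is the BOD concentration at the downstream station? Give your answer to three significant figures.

2.18 mg/L

Conservation of mass: C = (1350·1.100 + 114.0·81.20) / 1464 = 10740/1464 = 7.337 mg/L.
Half-life 9.52 h → k = ln 2 / 9.52 = 0.07281 h⁻¹ = 1.747 d⁻¹.
Applying C = C₀e^(−kt): 7.337 × 0.2964 = 2.175 mg/L.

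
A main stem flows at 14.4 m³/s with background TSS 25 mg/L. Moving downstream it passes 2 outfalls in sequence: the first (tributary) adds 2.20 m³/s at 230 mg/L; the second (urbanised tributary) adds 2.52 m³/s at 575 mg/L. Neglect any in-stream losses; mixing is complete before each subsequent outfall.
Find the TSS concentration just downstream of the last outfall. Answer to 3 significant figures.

Below outfall 1: Q → 16.60 m³/s, C = (14.40·25.00 + 2.200·230.0)/16.60 = 52.17 mg/L.
Below outfall 2: Q → 19.12 m³/s, C = (16.60·52.17 + 2.520·575.0)/19.12 = 121.1 mg/L.

121 mg/L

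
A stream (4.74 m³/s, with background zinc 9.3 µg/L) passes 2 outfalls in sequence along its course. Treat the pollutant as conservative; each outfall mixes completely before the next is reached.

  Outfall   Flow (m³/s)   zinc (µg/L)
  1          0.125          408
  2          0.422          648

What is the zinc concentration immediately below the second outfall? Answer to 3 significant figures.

69.7 µg/L

Outfall 1: combined Q = 4.865 m³/s; C = (4.740·9.300 + 0.1250·408.0)/4.865 = 19.54 µg/L.
Outfall 2: combined Q = 5.287 m³/s; C = (4.865·19.54 + 0.4220·648.0)/5.287 = 69.71 µg/L.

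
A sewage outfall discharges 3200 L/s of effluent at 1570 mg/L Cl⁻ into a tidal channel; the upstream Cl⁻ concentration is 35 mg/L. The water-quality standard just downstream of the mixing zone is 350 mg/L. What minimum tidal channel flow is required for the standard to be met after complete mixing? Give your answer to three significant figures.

Set C_mix = 350: (Q·35.00 + 3200·1570) / (Q + 3200) = 350
→ Q = 3200·(1570 − 350)/(350 − 35.00) = 12390 L/s.

12400 L/s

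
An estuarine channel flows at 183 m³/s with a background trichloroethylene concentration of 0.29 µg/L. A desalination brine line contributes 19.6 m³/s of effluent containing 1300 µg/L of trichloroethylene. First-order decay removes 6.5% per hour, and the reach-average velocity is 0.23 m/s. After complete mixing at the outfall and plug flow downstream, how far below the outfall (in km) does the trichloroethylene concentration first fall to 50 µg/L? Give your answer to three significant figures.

Mixed concentration C = ΣQC/ΣQ = (183.0·0.2900 + 19.60·1300) / 202.6 = 25530/202.6 = 126.0 µg/L.
6.5%/h lost → k = −ln(1 − 0.065) = 0.06721 h⁻¹.
Set 126.0·exp(−k·t) = 50 → t = ln(126.0/50)/k = 49520 s = 13.76 h.
Distance = v·t = 0.23·49520 = 11390 m = 11.39 km.

11.4 km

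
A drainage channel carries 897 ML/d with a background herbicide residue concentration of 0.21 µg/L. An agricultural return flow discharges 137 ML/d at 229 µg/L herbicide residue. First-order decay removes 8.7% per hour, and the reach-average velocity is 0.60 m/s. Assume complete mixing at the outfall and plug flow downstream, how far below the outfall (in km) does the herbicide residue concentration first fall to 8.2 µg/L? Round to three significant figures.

Flow-weighted average: C = (897.0·0.2100 + 137.0·229.0) / 1034 = 31560/1034 = 30.52 µg/L.
8.7%/h lost → k = −ln(1 − 0.087) = 0.09102 h⁻¹.
Set 30.52·exp(−k·t) = 8.2 → t = ln(30.52/8.2)/k = 51990 s = 14.44 h.
Distance = v·t = 0.60·51990 = 31190 m = 31.19 km.

31.2 km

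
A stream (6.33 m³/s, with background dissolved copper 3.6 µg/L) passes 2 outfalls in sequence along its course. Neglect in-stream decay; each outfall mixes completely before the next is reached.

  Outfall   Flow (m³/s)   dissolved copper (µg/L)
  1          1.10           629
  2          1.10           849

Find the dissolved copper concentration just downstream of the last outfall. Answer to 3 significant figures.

193 µg/L

Outfall 1: combined Q = 7.430 m³/s; C = (6.330·3.600 + 1.100·629.0)/7.430 = 96.19 µg/L.
Outfall 2: combined Q = 8.530 m³/s; C = (7.430·96.19 + 1.100·849.0)/8.530 = 193.3 µg/L.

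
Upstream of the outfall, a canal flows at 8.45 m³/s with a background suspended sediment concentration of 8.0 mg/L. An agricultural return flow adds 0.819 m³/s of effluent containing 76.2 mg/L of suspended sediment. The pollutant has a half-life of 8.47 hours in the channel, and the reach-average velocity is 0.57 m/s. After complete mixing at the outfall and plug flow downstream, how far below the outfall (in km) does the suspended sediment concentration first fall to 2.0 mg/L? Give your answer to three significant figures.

48.8 km

Conservation of mass: C = (8.450·8.000 + 0.8190·76.20) / 9.269 = 130.0/9.269 = 14.03 mg/L.
Half-life 8.47 h → k = ln 2 / 8.47 = 0.08184 h⁻¹ = 1.964 d⁻¹.
Set 14.03·exp(−k·t) = 2.0 → t = ln(14.03/2.0)/k = 85680 s = 23.80 h.
Distance = v·t = 0.57·85680 = 48840 m = 48.84 km.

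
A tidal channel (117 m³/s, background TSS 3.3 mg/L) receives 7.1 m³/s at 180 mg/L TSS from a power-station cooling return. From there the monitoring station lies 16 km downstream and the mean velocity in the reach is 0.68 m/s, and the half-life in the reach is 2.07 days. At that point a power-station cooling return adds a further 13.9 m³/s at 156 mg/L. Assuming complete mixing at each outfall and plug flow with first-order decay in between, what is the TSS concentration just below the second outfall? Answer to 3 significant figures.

Conservation of mass: C = (117.0·3.300 + 7.100·180.0) / 124.1 = 1664/124.1 = 13.41 mg/L; combined flow 124.1 m³/s.
Travel time t = 16·1000 / 0.68 = 23530 s = 6.536 h.
Half-life 2.07 d → k = ln 2 / 2.07 = 0.3349 d⁻¹.
Decay over the reach: 13.41·exp(−kt) = 13.41·0.9128 = 12.24 mg/L.
Second outfall: C = (124.1·12.24 + 13.90·156.0)/138.0 = 26.72 mg/L.

26.7 mg/L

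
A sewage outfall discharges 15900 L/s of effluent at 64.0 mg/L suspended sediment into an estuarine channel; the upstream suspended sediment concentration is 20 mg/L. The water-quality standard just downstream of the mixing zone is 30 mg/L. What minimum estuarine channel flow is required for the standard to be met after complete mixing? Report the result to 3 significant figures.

54100 L/s

Set C_mix = 30: (Q·20.00 + 15900·64.00) / (Q + 15900) = 30
→ Q = 15900·(64.00 − 30)/(30 − 20.00) = 54060 L/s.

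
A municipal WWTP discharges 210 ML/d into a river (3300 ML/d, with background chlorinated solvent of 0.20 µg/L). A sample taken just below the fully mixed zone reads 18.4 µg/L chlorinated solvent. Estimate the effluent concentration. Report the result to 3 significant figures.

Mass balance: 3300·0.2000 + 210.0·Cₑ = 3510·18.40
→ Cₑ = (3510·18.40 − 3300·0.2000) / 210.0 = 304.4 µg/L.

304 µg/L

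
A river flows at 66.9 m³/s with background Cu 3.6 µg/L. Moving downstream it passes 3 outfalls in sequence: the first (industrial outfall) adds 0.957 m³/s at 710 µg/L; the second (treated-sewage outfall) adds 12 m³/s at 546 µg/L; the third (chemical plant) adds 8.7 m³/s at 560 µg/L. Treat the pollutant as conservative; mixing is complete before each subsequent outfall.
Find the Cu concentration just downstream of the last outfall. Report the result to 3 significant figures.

139 µg/L

Below outfall 1: Q → 67.86 m³/s, C = (66.90·3.600 + 0.9570·710.0)/67.86 = 13.56 µg/L.
Below outfall 2: Q → 79.86 m³/s, C = (67.86·13.56 + 12.00·546.0)/79.86 = 93.57 µg/L.
Below outfall 3: Q → 88.56 m³/s, C = (79.86·93.57 + 8.700·560.0)/88.56 = 139.4 µg/L.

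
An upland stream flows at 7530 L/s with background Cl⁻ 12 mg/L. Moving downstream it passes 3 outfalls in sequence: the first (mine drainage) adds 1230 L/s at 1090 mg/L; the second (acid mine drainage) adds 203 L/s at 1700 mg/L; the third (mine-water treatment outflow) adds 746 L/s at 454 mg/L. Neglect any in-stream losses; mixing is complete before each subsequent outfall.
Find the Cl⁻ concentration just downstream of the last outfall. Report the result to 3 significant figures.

218 mg/L

After outfall 1: Q = 7530 + 1230 = 8760 L/s; C = (7530·12.00 + 1230·1090)/8760 = 163.4 mg/L.
After outfall 2: Q = 8760 + 203.0 = 8963 L/s; C = (8760·163.4 + 203.0·1700)/8963 = 198.2 mg/L.
After outfall 3: Q = 8963 + 746.0 = 9709 L/s; C = (8963·198.2 + 746.0·454.0)/9709 = 217.8 mg/L.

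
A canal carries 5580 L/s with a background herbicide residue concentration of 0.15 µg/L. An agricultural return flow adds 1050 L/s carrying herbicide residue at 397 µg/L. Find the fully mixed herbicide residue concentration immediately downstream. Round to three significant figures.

Conservation of mass: C = (5580·0.1500 + 1050·397.0) / 6630 = 417700/6630 = 63.00 µg/L.

63.0 µg/L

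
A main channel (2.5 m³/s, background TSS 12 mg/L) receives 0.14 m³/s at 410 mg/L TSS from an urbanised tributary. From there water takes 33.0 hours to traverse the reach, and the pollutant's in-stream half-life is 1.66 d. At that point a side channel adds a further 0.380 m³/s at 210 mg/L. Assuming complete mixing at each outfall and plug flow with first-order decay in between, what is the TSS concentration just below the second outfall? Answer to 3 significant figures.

42.7 mg/L

Mixed concentration C = ΣQC/ΣQ = (2.500·12.00 + 0.1400·410.0) / 2.640 = 87.40/2.640 = 33.11 mg/L; combined flow 2.640 m³/s.
Half-life 1.66 d → k = ln 2 / 1.66 = 0.4176 d⁻¹.
Applying C = C₀e^(−kt): 33.11 × 0.5632 = 18.64 mg/L.
Second outfall: C = (2.640·18.64 + 0.3800·210.0)/3.020 = 42.72 mg/L.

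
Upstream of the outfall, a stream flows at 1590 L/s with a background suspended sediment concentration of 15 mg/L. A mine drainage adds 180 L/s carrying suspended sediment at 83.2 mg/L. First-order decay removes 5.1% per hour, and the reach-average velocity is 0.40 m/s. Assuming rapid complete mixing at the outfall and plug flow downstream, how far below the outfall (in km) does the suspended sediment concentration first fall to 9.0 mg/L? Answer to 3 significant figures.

24.5 km

Mass balance: C = (1590·15.00 + 180.0·83.20) / 1770 = 38830/1770 = 21.94 mg/L.
5.1%/h lost → k = −ln(1 − 0.051) = 0.05235 h⁻¹.
Set 21.94·exp(−k·t) = 9.0 → t = ln(21.94/9.0)/k = 61270 s = 17.02 h.
Distance = v·t = 0.40·61270 = 24510 m = 24.51 km.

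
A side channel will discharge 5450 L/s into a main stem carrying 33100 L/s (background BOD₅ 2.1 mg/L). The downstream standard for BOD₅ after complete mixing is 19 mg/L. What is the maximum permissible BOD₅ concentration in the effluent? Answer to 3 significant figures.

At the limit, (Qr·Cr + Qe·Cₑ)/(Qr + Qe) = 19:
Cₑ = (38550·19 − 33100·2.100) / 5450 = 121.6 mg/L.

122 mg/L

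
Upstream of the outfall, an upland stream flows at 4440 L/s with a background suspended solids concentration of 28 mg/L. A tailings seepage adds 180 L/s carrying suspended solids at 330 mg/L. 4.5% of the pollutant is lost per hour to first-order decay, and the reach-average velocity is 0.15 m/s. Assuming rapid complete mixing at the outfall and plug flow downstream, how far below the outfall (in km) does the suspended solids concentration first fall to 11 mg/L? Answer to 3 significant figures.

15.1 km

Mixed concentration C = ΣQC/ΣQ = (4440·28.00 + 180.0·330.0) / 4620 = 183700/4620 = 39.77 mg/L.
4.5%/h lost → k = −ln(1 − 0.045) = 0.04604 h⁻¹.
Set 39.77·exp(−k·t) = 11 → t = ln(39.77/11)/k = 100500 s = 27.91 h.
Distance = v·t = 0.15·100500 = 15070 m = 15.07 km.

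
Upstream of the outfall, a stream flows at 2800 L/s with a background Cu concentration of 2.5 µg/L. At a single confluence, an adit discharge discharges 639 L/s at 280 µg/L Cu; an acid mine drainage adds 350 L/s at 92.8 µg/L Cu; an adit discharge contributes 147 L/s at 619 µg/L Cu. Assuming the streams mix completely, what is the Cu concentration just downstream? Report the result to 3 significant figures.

Mixed concentration C = ΣQC/ΣQ = (2800·2.500 + 639.0·280.0 + 350.0·92.80 + 147.0·619.0) / 3936 = 309400/3936 = 78.61 µg/L.

78.6 µg/L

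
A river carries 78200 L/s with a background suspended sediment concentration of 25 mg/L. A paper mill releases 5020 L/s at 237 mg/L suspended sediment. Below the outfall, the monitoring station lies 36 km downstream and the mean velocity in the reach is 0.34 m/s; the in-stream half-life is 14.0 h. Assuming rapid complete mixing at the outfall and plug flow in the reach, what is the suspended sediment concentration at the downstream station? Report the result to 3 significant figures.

Flow-weighted average: C = (78200·25.00 + 5020·237.0) / 83220 = 3145000/83220 = 37.79 mg/L.
Travel time t = 36·1000 / 0.34 = 105900 s = 29.41 h.
Half-life 14.0 h → k = ln 2 / 14.0 = 0.04951 h⁻¹ = 1.188 d⁻¹.
First-order decay: C = 37.79·exp(−k·t) = 37.79·0.2331 = 8.809 mg/L.

8.81 mg/L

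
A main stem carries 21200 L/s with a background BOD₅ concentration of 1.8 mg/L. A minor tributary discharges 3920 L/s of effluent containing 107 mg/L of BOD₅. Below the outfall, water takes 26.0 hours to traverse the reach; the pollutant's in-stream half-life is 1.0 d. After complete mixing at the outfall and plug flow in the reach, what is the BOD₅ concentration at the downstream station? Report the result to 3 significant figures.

Mass balance: C = (21200·1.800 + 3920·107.0) / 25120 = 457600/25120 = 18.22 mg/L.
Half-life 1.0 d → k = ln 2 / 1.0 = 0.6931 d⁻¹.
Applying C = C₀e^(−kt): 18.22 × 0.4719 = 8.597 mg/L.

8.60 mg/L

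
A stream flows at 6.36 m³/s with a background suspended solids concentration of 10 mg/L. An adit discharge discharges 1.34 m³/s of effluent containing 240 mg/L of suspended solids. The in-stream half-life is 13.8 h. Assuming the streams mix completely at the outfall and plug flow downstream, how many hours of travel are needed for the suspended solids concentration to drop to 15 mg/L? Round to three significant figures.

24.0 h

Flow-weighted average: C = (6.360·10.00 + 1.340·240.0) / 7.700 = 385.2/7.700 = 50.03 mg/L.
Half-life 13.8 h → k = ln 2 / 13.8 = 0.05023 h⁻¹ = 1.205 d⁻¹.
50.03·exp(−k·t) = 15 → t = ln(50.03/15)/k = 86330 s = 23.98 h.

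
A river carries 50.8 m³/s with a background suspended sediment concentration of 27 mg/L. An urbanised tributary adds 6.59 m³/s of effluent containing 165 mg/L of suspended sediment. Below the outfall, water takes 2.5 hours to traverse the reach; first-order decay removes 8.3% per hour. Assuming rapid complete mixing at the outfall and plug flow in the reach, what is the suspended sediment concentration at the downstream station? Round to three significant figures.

Flow-weighted average: C = (50.80·27.00 + 6.590·165.0) / 57.39 = 2459/57.39 = 42.85 mg/L.
8.3%/h lost → k = −ln(1 − 0.083) = 0.08665 h⁻¹.
Decay over the reach: 42.85·exp(−kt) = 42.85·0.8052 = 34.50 mg/L.

34.5 mg/L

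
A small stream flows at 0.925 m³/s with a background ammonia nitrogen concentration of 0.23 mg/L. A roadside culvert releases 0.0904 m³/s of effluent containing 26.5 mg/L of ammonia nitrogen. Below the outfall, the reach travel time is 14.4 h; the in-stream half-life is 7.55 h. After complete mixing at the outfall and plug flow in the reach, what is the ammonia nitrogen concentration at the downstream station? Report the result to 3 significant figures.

Mixed concentration C = ΣQC/ΣQ = (0.9250·0.2300 + 0.09040·26.50) / 1.015 = 2.608/1.015 = 2.569 mg/L.
Half-life 7.55 h → k = ln 2 / 7.55 = 0.09181 h⁻¹ = 2.203 d⁻¹.
After decay, C = 2.569 × e^(−kt) = 2.569 × 0.2666 = 0.6848 mg/L.

0.685 mg/L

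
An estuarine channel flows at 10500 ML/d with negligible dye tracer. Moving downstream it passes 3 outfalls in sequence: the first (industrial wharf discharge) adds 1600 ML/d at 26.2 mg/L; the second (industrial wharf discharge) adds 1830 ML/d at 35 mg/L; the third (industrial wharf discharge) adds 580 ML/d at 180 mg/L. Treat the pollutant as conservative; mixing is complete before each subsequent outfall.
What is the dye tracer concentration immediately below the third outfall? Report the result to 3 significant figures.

14.5 mg/L

Below outfall 1: Q → 12100 ML/d, C = (10500·0 + 1600·26.20)/12100 = 3.464 mg/L.
Below outfall 2: Q → 13930 ML/d, C = (12100·3.464 + 1830·35.00)/13930 = 7.607 mg/L.
Below outfall 3: Q → 14510 ML/d, C = (13930·7.607 + 580.0·180.0)/14510 = 14.50 mg/L.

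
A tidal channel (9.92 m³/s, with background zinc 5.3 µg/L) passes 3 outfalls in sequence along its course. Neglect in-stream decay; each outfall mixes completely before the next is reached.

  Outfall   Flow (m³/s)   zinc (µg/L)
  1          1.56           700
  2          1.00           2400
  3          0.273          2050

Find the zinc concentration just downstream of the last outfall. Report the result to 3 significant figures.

322 µg/L

After outfall 1: Q = 9.920 + 1.560 = 11.48 m³/s; C = (9.920·5.300 + 1.560·700.0)/11.48 = 99.70 µg/L.
After outfall 2: Q = 11.48 + 1.000 = 12.48 m³/s; C = (11.48·99.70 + 1.000·2400)/12.48 = 284.0 µg/L.
After outfall 3: Q = 12.48 + 0.2730 = 12.75 m³/s; C = (12.48·284.0 + 0.2730·2050)/12.75 = 321.8 µg/L.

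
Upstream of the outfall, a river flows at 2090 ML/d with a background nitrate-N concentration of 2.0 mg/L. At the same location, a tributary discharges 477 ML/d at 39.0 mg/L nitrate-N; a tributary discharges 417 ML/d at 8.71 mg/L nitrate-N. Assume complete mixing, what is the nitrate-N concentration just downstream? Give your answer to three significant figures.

Mass balance: C = (2090·2.000 + 477.0·39.00 + 417.0·8.710) / 2984 = 26420/2984 = 8.852 mg/L.

8.85 mg/L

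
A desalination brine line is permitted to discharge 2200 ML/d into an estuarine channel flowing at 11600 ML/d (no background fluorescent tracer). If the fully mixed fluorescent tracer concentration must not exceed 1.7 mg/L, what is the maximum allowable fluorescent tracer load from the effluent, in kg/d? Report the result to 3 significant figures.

Mass balance at the limit: 11600·0 + 2200·Cₑ = 13800·1.7 → Cₑ = 10.66 mg/L.
2200 ML/d = 25.46 m³/s. Load = 25.46 m³/s × 10.66 g/m³ × 86 400 s/d = 23460 kg/d.

23500 kg/d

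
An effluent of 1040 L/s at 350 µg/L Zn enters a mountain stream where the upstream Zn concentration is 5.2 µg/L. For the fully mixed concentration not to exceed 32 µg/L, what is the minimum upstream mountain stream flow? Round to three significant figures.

Set C_mix = 32: (Q·5.200 + 1040·350.0) / (Q + 1040) = 32
→ Q = 1040·(350.0 − 32)/(32 − 5.200) = 12340 L/s.

12300 L/s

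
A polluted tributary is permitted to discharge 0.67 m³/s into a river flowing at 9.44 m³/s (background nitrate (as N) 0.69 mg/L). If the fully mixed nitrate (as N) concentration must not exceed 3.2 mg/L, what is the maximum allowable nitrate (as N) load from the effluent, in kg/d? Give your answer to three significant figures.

Mass balance at the limit: 9.440·0.6900 + 0.6700·Cₑ = 10.11·3.2 → Cₑ = 38.56 mg/L.
Load = 0.6700 m³/s × 38.56 g/m³ × 86 400 s/d = 2232 kg/d.

2230 kg/d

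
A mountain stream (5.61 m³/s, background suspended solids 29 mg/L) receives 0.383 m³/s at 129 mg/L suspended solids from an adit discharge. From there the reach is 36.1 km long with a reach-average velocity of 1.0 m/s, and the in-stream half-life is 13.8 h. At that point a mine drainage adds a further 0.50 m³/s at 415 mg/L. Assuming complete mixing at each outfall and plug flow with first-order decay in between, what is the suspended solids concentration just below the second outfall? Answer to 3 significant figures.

Flow-weighted average: C = (5.610·29.00 + 0.3830·129.0) / 5.993 = 212.1/5.993 = 35.39 mg/L; combined flow 5.993 m³/s.
Travel time t = 36.1·1000 / 1.0 = 36100 s = 10.03 h.
Half-life 13.8 h → k = ln 2 / 13.8 = 0.05023 h⁻¹ = 1.205 d⁻¹.
Applying C = C₀e^(−kt): 35.39 × 0.6043 = 21.39 mg/L.
Second outfall: C = (5.993·21.39 + 0.5000·415.0)/6.493 = 51.70 mg/L.

51.7 mg/L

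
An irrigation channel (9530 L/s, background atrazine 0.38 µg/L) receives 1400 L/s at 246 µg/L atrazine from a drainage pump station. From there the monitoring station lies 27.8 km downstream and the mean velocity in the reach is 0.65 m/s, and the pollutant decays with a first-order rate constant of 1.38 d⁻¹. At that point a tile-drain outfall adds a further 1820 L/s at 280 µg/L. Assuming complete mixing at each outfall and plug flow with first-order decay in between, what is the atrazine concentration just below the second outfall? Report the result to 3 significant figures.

53.8 µg/L

Mixed concentration C = ΣQC/ΣQ = (9530·0.3800 + 1400·246.0) / 10930 = 348000/10930 = 31.84 µg/L; combined flow 10930 L/s.
Travel time t = 27.8·1000 / 0.65 = 42770 s = 11.88 h.
After decay, C = 31.84 × e^(−kt) = 31.84 × 0.5050 = 16.08 µg/L.
Second outfall: C = (10930·16.08 + 1820·280.0)/12750 = 53.75 µg/L.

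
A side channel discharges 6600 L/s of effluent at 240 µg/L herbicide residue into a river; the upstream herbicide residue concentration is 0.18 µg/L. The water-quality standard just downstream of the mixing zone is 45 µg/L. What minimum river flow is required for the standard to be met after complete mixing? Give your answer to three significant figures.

28700 L/s

Set C_mix = 45: (Q·0.1800 + 6600·240.0) / (Q + 6600) = 45
→ Q = 6600·(240.0 − 45)/(45 − 0.1800) = 28710 L/s.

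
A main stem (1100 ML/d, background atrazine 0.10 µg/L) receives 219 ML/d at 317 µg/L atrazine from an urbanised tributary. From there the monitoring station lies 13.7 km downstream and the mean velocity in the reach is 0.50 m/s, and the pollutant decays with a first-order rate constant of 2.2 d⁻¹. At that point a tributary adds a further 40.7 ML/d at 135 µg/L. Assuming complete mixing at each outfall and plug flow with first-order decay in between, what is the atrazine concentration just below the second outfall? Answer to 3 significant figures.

29.5 µg/L

Mixed concentration C = ΣQC/ΣQ = (1100·0.1000 + 219.0·317.0) / 1319 = 69530/1319 = 52.72 µg/L; combined flow 1319 ML/d.
Travel time t = 13.7·1000 / 0.50 = 27400 s = 7.611 h.
First-order decay: C = 52.72·exp(−k·t) = 52.72·0.4977 = 26.24 µg/L.
Second outfall: C = (1319·26.24 + 40.70·135.0)/1360 = 29.49 µg/L.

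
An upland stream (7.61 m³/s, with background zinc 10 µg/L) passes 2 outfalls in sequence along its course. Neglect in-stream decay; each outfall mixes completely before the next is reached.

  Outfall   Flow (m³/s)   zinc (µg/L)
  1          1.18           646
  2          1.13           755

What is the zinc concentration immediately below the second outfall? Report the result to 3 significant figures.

Outfall 1: combined Q = 8.790 m³/s; C = (7.610·10.00 + 1.180·646.0)/8.790 = 95.38 µg/L.
Outfall 2: combined Q = 9.920 m³/s; C = (8.790·95.38 + 1.130·755.0)/9.920 = 170.5 µg/L.

171 µg/L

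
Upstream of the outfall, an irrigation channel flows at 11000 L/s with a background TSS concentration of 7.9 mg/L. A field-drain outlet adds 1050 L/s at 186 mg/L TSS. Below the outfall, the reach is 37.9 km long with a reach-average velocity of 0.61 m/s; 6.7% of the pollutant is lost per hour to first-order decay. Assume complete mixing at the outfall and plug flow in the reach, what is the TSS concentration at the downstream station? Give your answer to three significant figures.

After mixing, C = (11000·7.900 + 1050·186.0) / 12050 = 282200/12050 = 23.42 mg/L.
Travel time t = 37.9·1000 / 0.61 = 62130 s = 17.26 h.
6.7%/h lost → k = −ln(1 − 0.067) = 0.06935 h⁻¹.
First-order decay: C = 23.42·exp(−k·t) = 23.42·0.3021 = 7.076 mg/L.

7.08 mg/L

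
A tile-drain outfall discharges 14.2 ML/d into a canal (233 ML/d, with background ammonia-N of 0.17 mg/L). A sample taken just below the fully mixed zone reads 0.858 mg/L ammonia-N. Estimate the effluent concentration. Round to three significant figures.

12.1 mg/L

Mass balance: 233.0·0.1700 + 14.20·Cₑ = 247.2·0.8580
→ Cₑ = (247.2·0.8580 − 233.0·0.1700) / 14.20 = 12.15 mg/L.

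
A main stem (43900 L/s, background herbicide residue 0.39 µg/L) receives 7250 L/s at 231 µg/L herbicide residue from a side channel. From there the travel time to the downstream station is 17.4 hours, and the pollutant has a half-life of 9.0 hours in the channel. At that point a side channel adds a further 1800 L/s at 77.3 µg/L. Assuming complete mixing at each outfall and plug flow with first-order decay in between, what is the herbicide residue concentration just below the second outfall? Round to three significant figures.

Flow-weighted average: C = (43900·0.3900 + 7250·231.0) / 51150 = 1692000/51150 = 33.08 µg/L; combined flow 51150 L/s.
Half-life 9.0 h → k = ln 2 / 9.0 = 0.07702 h⁻¹ = 1.848 d⁻¹.
First-order decay: C = 33.08·exp(−k·t) = 33.08·0.2618 = 8.660 µg/L.
Second outfall: C = (51150·8.660 + 1800·77.30)/52950 = 10.99 µg/L.

11.0 µg/L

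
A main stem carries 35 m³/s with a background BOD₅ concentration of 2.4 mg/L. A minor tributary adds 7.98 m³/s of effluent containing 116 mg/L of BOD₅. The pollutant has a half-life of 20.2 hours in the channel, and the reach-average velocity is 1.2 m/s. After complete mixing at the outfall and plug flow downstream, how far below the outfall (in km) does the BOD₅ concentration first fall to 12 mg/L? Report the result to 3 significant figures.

After mixing, C = (35.00·2.400 + 7.980·116.0) / 42.98 = 1010/42.98 = 23.49 mg/L.
Half-life 20.2 h → k = ln 2 / 20.2 = 0.03431 h⁻¹ = 0.8235 d⁻¹.
Set 23.49·exp(−k·t) = 12 → t = ln(23.49/12)/k = 70470 s = 19.58 h.
Distance = v·t = 1.2·70470 = 84570 m = 84.57 km.

84.6 km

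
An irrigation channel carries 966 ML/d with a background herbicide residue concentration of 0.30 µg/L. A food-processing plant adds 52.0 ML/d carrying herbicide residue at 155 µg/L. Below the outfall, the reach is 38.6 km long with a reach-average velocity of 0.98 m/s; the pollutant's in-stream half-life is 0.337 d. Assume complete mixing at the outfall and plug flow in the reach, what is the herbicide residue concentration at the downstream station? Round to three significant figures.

Flow-weighted average: C = (966.0·0.3000 + 52.00·155.0) / 1018 = 8350/1018 = 8.202 µg/L.
Travel time t = 38.6·1000 / 0.98 = 39390 s = 10.94 h.
Half-life 0.337 d → k = ln 2 / 0.337 = 2.057 d⁻¹.
After decay, C = 8.202 × e^(−kt) = 8.202 × 0.3915 = 3.212 µg/L.

3.21 µg/L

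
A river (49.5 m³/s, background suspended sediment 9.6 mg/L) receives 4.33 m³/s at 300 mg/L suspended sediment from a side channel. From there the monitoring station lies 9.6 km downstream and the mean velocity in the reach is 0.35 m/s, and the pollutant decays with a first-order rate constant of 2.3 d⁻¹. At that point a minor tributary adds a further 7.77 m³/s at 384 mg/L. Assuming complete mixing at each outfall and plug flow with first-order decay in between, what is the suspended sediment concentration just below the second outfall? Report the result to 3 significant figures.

62.3 mg/L

Conservation of mass: C = (49.50·9.600 + 4.330·300.0) / 53.83 = 1774/53.83 = 32.96 mg/L; combined flow 53.83 m³/s.
Travel time t = 9.6·1000 / 0.35 = 27430 s = 7.619 h.
Applying C = C₀e^(−kt): 32.96 × 0.4818 = 15.88 mg/L.
Second outfall: C = (53.83·15.88 + 7.770·384.0)/61.60 = 62.31 mg/L.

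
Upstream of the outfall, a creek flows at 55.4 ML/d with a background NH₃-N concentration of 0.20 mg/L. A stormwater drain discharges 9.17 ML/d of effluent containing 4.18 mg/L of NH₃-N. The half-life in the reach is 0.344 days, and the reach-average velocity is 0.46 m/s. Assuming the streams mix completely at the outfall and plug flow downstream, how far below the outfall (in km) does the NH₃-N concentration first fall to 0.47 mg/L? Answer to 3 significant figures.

Conservation of mass: C = (55.40·0.2000 + 9.170·4.180) / 64.57 = 49.41/64.57 = 0.7652 mg/L.
Half-life 0.344 d → k = ln 2 / 0.344 = 2.015 d⁻¹.
Set 0.7652·exp(−k·t) = 0.47 → t = ln(0.7652/0.47)/k = 20900 s = 5.806 h.
Distance = v·t = 0.46·20900 = 9614 m = 9.614 km.

9.61 km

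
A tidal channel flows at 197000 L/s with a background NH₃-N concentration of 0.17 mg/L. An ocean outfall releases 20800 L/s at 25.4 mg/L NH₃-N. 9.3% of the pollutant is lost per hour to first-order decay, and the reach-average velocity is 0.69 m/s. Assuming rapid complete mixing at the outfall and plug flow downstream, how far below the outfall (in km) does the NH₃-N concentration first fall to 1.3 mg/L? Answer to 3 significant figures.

17.4 km

Mixed concentration C = ΣQC/ΣQ = (197000·0.1700 + 20800·25.40) / 217800 = 561800/217800 = 2.579 mg/L.
9.3%/h lost → k = −ln(1 − 0.093) = 0.09761 h⁻¹.
Set 2.579·exp(−k·t) = 1.3 → t = ln(2.579/1.3)/k = 25270 s = 7.020 h.
Distance = v·t = 0.69·25270 = 17440 m = 17.44 km.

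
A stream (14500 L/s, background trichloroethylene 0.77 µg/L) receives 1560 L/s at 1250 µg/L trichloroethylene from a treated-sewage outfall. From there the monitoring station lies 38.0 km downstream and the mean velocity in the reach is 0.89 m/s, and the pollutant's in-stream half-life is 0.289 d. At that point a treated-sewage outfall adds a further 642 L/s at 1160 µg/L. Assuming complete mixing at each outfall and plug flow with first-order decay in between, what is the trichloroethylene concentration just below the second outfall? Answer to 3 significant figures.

80.5 µg/L

Flow-weighted average: C = (14500·0.7700 + 1560·1250) / 16060 = 1961000/16060 = 122.1 µg/L; combined flow 16060 L/s.
Travel time t = 38.0·1000 / 0.89 = 42700 s = 11.86 h.
Half-life 0.289 d → k = ln 2 / 0.289 = 2.398 d⁻¹.
After decay, C = 122.1 × e^(−kt) = 122.1 × 0.3057 = 37.33 µg/L.
At the second outfall, C = (16060·37.33 + 642.0·1160) / (16060 + 642.0) = 80.48 µg/L.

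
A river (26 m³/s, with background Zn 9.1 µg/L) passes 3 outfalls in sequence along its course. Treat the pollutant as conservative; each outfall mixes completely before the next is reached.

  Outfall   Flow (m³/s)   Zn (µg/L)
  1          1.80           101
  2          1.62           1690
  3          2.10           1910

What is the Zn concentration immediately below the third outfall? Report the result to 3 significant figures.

227 µg/L

Outfall 1: combined Q = 27.80 m³/s; C = (26.00·9.100 + 1.800·101.0)/27.80 = 15.05 µg/L.
Outfall 2: combined Q = 29.42 m³/s; C = (27.80·15.05 + 1.620·1690)/29.42 = 107.3 µg/L.
Outfall 3: combined Q = 31.52 m³/s; C = (29.42·107.3 + 2.100·1910)/31.52 = 227.4 µg/L.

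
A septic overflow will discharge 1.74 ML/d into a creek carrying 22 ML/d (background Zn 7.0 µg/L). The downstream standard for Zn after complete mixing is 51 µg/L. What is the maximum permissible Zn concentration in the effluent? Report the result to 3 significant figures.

607 µg/L

At the limit, (Qr·Cr + Qe·Cₑ)/(Qr + Qe) = 51:
Cₑ = (23.74·51 − 22.00·7.000) / 1.740 = 607.3 µg/L.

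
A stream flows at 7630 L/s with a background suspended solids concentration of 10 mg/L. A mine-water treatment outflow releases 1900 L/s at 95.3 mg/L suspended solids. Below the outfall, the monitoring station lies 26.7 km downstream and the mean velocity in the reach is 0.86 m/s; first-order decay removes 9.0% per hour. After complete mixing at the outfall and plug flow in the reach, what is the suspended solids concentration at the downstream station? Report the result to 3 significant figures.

After mixing, C = (7630·10.00 + 1900·95.30) / 9530 = 257400/9530 = 27.01 mg/L.
Travel time t = 26.7·1000 / 0.86 = 31050 s = 8.624 h.
9.0%/h lost → k = −ln(1 − 0.09) = 0.09431 h⁻¹.
First-order decay: C = 27.01·exp(−k·t) = 27.01·0.4434 = 11.97 mg/L.

12.0 mg/L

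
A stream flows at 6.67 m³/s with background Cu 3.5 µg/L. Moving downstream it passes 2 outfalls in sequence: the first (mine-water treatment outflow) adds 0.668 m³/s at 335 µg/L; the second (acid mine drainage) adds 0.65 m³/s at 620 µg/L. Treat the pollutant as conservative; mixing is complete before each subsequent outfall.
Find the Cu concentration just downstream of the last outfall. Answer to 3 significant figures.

Outfall 1: combined Q = 7.338 m³/s; C = (6.670·3.500 + 0.6680·335.0)/7.338 = 33.68 µg/L.
Outfall 2: combined Q = 7.988 m³/s; C = (7.338·33.68 + 0.6500·620.0)/7.988 = 81.39 µg/L.

81.4 µg/L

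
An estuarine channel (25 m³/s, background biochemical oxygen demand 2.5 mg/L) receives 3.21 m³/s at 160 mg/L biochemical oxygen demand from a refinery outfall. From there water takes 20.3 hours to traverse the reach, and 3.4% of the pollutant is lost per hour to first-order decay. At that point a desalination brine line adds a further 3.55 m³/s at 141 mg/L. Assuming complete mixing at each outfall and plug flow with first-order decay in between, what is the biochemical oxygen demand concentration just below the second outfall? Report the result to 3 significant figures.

24.7 mg/L

Flow-weighted average: C = (25.00·2.500 + 3.210·160.0) / 28.21 = 576.1/28.21 = 20.42 mg/L; combined flow 28.21 m³/s.
3.4%/h lost → k = −ln(1 − 0.034) = 0.03459 h⁻¹.
After decay, C = 20.42 × e^(−kt) = 20.42 × 0.4955 = 10.12 mg/L.
Second outfall: C = (28.21·10.12 + 3.550·141.0)/31.76 = 24.75 mg/L.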